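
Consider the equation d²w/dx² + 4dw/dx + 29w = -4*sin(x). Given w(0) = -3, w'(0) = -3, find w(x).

Characteristic equation r² + 4r + 29 = 0 has discriminant (4)² - 4·(29) = -100 < 0, so r = -2 ± 5i.
Hence w_h = C1*cos(5*x)*exp(-2*x) + C2*exp(-2*x)*sin(5*x).
Try w_p = A*cos(x) + B*sin(x). Substituting and equating the coefficients of cos(x) and sin(x) gives A = 1/50, B = -7/50, so w_p = -7*sin(x)/50 + cos(x)/50.
General solution: w = -7*sin(x)/50 + cos(x)/50 + C1*cos(5*x)*exp(-2*x) + C2*exp(-2*x)*sin(5*x).
Apply the initial conditions: w(0) = 1/50 + C1 = -3 and w'(0) = -7/50 - 2*C1 + 5*C2 = -3. Solving gives C1 = -151/50, C2 = -89/50.

w = -7*sin(x)/50 + cos(x)/50 - 151*cos(5*x)*exp(-2*x)/50 - 89*exp(-2*x)*sin(5*x)/50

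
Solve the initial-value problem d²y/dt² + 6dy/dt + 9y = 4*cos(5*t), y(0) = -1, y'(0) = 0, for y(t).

y = -273*exp(-3*t)/289 - 16*cos(5*t)/289 + 30*sin(5*t)/289 - 57*t*exp(-3*t)/17

Characteristic equation r² + 6r + 9 = 0 has discriminant (6)² - 4·(9) = 0, so r = -3 is a repeated root.
Hence y_h = (C1 + C2*t)*exp(-3*t).
Try y_p = A*cos(5*t) + B*sin(5*t). Substituting and equating the coefficients of cos(5t) and sin(5t) gives A = -16/289, B = 30/289, so y_p = -16*cos(5*t)/289 + 30*sin(5*t)/289.
General solution: y = -16*cos(5*t)/289 + 30*sin(5*t)/289 + C1*exp(-3*t) + C2*t*exp(-3*t).
Apply the initial conditions: y(0) = -16/289 + C1 = -1 and y'(0) = 150/289 + C2 - 3*C1 = 0. Solving gives C1 = -273/289, C2 = -57/17.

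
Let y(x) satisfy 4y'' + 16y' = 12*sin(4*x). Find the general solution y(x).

y = C2 - 3*cos(4*x)/32 - 3*sin(4*x)/32 + C1*exp(-4*x)

Divide through by 4: y'' + 4y' = 3*sin(4*x).
Characteristic equation r² + 4r = 0 factors as (r + 4)r = 0, so r = -4, 0.
Hence y_h = C1*exp(-4*x) + C2.
Try y_p = A*cos(4*x) + B*sin(4*x). Substituting and equating the coefficients of cos(4x) and sin(4x) gives A = -3/32, B = -3/32, so y_p = -3*cos(4*x)/32 - 3*sin(4*x)/32.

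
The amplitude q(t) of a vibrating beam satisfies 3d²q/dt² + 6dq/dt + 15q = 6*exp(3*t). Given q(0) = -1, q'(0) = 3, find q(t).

Divide through by 3: q'' + 2q' + 5q = 2*exp(3*t).
Characteristic equation r² + 2r + 5 = 0 has discriminant (2)² - 4·(5) = -16 < 0, so r = -1 ± 2i.
Hence q_h = C1*cos(2*t)*exp(-t) + C2*exp(-t)*sin(2*t).
Try q_p = A*exp(3*t). Substituting into the equation and dividing by exp(3*t) gives A = 1/10, so q_p = exp(3*t)/10.
General solution: q = exp(3*t)/10 + C1*cos(2*t)*exp(-t) + C2*exp(-t)*sin(2*t).
Apply the initial conditions: q(0) = 1/10 + C1 = -1 and q'(0) = 3/10 - C1 + 2*C2 = 3. Solving gives C1 = -11/10, C2 = 4/5.

q = exp(3*t)/10 - 11*cos(2*t)*exp(-t)/10 + 4*exp(-t)*sin(2*t)/5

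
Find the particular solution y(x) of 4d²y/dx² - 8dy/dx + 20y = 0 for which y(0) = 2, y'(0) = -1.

Divide through by 4: y'' - 2y' + 5y = 0.
Characteristic equation r² - 2r + 5 = 0 has discriminant (-2)² - 4·(5) = -16 < 0, so r = 1 ± 2i.
Hence y_h = C1*cos(2*x)*exp(x) + C2*exp(x)*sin(2*x).
Apply the initial conditions: y(0) = C1 = 2 and y'(0) = C1 + 2*C2 = -1. Solving gives C1 = 2, C2 = -3/2.

y = 2*cos(2*x)*exp(x) - 3*exp(x)*sin(2*x)/2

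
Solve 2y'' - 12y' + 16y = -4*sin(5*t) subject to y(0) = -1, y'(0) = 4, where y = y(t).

y = -111*exp(2*t)/29 - 60*cos(5*t)/1189 + 34*sin(5*t)/1189 + 118*exp(4*t)/41

Divide through by 2: y'' - 6y' + 8y = -2*sin(5*t).
Characteristic equation r² - 6r + 8 = 0 factors as (r - 4)(r - 2) = 0, so r = 4, 2.
Hence y_h = C1*exp(4*t) + C2*exp(2*t).
Try y_p = A*cos(5*t) + B*sin(5*t). Substituting and equating the coefficients of cos(5t) and sin(5t) gives A = -60/1189, B = 34/1189, so y_p = -60*cos(5*t)/1189 + 34*sin(5*t)/1189.
General solution: y = -60*cos(5*t)/1189 + 34*sin(5*t)/1189 + C1*exp(4*t) + C2*exp(2*t).
Apply the initial conditions: y(0) = -60/1189 + C1 + C2 = -1 and y'(0) = 170/1189 + 2*C2 + 4*C1 = 4. Solving gives C1 = 118/41, C2 = -111/29.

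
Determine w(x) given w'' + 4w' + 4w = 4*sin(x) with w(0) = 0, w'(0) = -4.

w = -16*cos(x)/25 + 12*sin(x)/25 + 16*exp(-2*x)/25 - 16*x*exp(-2*x)/5

Characteristic equation r² + 4r + 4 = 0 has discriminant (4)² - 4·(4) = 0, so r = -2 is a repeated root.
Hence w_h = (C1 + C2*x)*exp(-2*x).
Try w_p = A*cos(x) + B*sin(x). Substituting and equating the coefficients of cos(x) and sin(x) gives A = -16/25, B = 12/25, so w_p = -16*cos(x)/25 + 12*sin(x)/25.
General solution: w = -16*cos(x)/25 + 12*sin(x)/25 + C1*exp(-2*x) + C2*x*exp(-2*x).
Apply the initial conditions: w(0) = -16/25 + C1 = 0 and w'(0) = 12/25 + C2 - 2*C1 = -4. Solving gives C1 = 16/25, C2 = -16/5.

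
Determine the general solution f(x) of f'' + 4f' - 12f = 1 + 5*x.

Characteristic equation r² + 4r - 12 = 0 factors as (r + 6)(r - 2) = 0, so r = -6, 2.
Hence f_h = C1*exp(-6*x) + C2*exp(2*x).
For the particular solution try f_p = A0 + A1*x. Substituting and matching coefficients of each power of x gives A0 = -2/9, A1 = -5/12, so f_p = -2/9 - 5*x/12.

f = -2/9 - 5*x/12 + C1*exp(-6*x) + C2*exp(2*x)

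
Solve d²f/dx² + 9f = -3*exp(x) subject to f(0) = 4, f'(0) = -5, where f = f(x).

f = -47*sin(3*x)/30 - 3*exp(x)/10 + 43*cos(3*x)/10

Characteristic equation r² + 9 = 0 has discriminant (0)² - 4·(9) = -36 < 0, so r = ± 3i.
Hence f_h = C1*cos(3*x) + C2*sin(3*x).
Try f_p = A*exp(x). Substituting into the equation and dividing by exp(x) gives A = -3/10, so f_p = -3*exp(x)/10.
General solution: f = -3*exp(x)/10 + C1*cos(3*x) + C2*sin(3*x).
Apply the initial conditions: f(0) = -3/10 + C1 = 4 and f'(0) = -3/10 + 3*C2 = -5. Solving gives C1 = 43/10, C2 = -47/30.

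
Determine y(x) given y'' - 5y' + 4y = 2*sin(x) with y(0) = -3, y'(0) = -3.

Characteristic equation r² - 5r + 4 = 0 factors as (r - 4)(r - 1) = 0, so r = 4, 1.
Hence y_h = C1*exp(4*x) + C2*exp(x).
Try y_p = A*cos(x) + B*sin(x). Substituting and equating the coefficients of cos(x) and sin(x) gives A = 5/17, B = 3/17, so y_p = 3*sin(x)/17 + 5*cos(x)/17.
General solution: y = 3*sin(x)/17 + 5*cos(x)/17 + C1*exp(4*x) + C2*exp(x).
Apply the initial conditions: y(0) = 5/17 + C1 + C2 = -3 and y'(0) = 3/17 + C2 + 4*C1 = -3. Solving gives C1 = 2/51, C2 = -10/3.

y = -10*exp(x)/3 + 2*exp(4*x)/51 + 3*sin(x)/17 + 5*cos(x)/17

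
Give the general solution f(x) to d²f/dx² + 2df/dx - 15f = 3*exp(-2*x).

Characteristic equation r² + 2r - 15 = 0 factors as (r + 5)(r - 3) = 0, so r = -5, 3.
Hence f_h = C1*exp(-5*x) + C2*exp(3*x).
Try f_p = A*exp(-2*x). Substituting into the equation and dividing by exp(-2*x) gives A = -1/5, so f_p = -exp(-2*x)/5.

f = -exp(-2*x)/5 + C1*exp(-5*x) + C2*exp(3*x)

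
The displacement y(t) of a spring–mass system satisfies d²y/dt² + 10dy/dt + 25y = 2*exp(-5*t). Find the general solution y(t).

Characteristic equation r² + 10r + 25 = 0 has discriminant (10)² - 4·(25) = 0, so r = -5 is a repeated root.
Hence y_h = (C1 + C2*t)*exp(-5*t).
Since exp(-5*t) solves the homogeneous equation (r = -5 is a root of multiplicity 2), multiply the trial by t^2. Try y_p = A*t^2*exp(-5*t). Substituting into the equation and dividing by exp(-5*t) gives A = 1, so y_p = t^2*exp(-5*t).

y = C1*exp(-5*t) + t**2*exp(-5*t) + C2*t*exp(-5*t)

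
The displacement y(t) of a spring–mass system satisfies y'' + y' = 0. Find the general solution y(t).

Characteristic equation r² + r = 0 factors as (r + 1)r = 0, so r = -1, 0.
Hence y_h = C1*exp(-t) + C2.

y = C2 + C1*exp(-t)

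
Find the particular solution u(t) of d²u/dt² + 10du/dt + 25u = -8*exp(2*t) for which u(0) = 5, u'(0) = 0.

u = -8*exp(2*t)/49 + 253*exp(-5*t)/49 + 183*t*exp(-5*t)/7

Characteristic equation r² + 10r + 25 = 0 has discriminant (10)² - 4·(25) = 0, so r = -5 is a repeated root.
Hence u_h = (C1 + C2*t)*exp(-5*t).
Try u_p = A*exp(2*t). Substituting into the equation and dividing by exp(2*t) gives A = -8/49, so u_p = -8*exp(2*t)/49.
General solution: u = -8*exp(2*t)/49 + C1*exp(-5*t) + C2*t*exp(-5*t).
Apply the initial conditions: u(0) = -8/49 + C1 = 5 and u'(0) = -16/49 + C2 - 5*C1 = 0. Solving gives C1 = 253/49, C2 = 183/7.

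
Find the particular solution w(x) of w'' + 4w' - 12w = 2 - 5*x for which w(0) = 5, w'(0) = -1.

w = -1/36 + 5*x/12 + 115*exp(2*x)/32 + 413*exp(-6*x)/288

Characteristic equation r² + 4r - 12 = 0 factors as (r - 2)(r + 6) = 0, so r = 2, -6.
Hence w_h = C1*exp(2*x) + C2*exp(-6*x).
For the particular solution try w_p = A0 + A1*x. Substituting and matching coefficients of each power of x gives A0 = -1/36, A1 = 5/12, so w_p = -1/36 + 5*x/12.
General solution: w = -1/36 + 5*x/12 + C1*exp(2*x) + C2*exp(-6*x).
Apply the initial conditions: w(0) = -1/36 + C1 + C2 = 5 and w'(0) = 5/12 - 6*C2 + 2*C1 = -1. Solving gives C1 = 115/32, C2 = 413/288.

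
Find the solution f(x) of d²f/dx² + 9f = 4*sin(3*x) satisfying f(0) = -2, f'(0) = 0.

f = -2*cos(3*x) + 2*sin(3*x)/9 - 2*x*cos(3*x)/3

Characteristic equation r² + 9 = 0 has discriminant (0)² - 4·(9) = -36 < 0, so r = ± 3i.
Hence f_h = C1*cos(3*x) + C2*sin(3*x).
Since ±3i are characteristic roots, multiply the trial by x. Try f_p = x*(A*cos(3*x) + B*sin(3*x)). Substituting and equating the coefficients of cos(3x) and sin(3x) gives A = -2/3, B = 0, so f_p = -2*x*cos(3*x)/3.
General solution: f = C1*cos(3*x) + C2*sin(3*x) - 2*x*cos(3*x)/3.
Apply the initial conditions: f(0) = C1 = -2 and f'(0) = -2/3 + 3*C2 = 0. Solving gives C1 = -2, C2 = 2/9.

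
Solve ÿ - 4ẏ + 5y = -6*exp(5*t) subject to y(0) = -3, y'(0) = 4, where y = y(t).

Characteristic equation r² - 4r + 5 = 0 has discriminant (-4)² - 4·(5) = -4 < 0, so r = 2 ± i.
Hence y_h = C1*cos(t)*exp(2*t) + C2*exp(2*t)*sin(t).
Try y_p = A*exp(5*t). Substituting into the equation and dividing by exp(5*t) gives A = -3/5, so y_p = -3*exp(5*t)/5.
General solution: y = -3*exp(5*t)/5 + C1*cos(t)*exp(2*t) + C2*exp(2*t)*sin(t).
Apply the initial conditions: y(0) = -3/5 + C1 = -3 and y'(0) = -3 + C2 + 2*C1 = 4. Solving gives C1 = -12/5, C2 = 59/5.

y = -3*exp(5*t)/5 - 12*cos(t)*exp(2*t)/5 + 59*exp(2*t)*sin(t)/5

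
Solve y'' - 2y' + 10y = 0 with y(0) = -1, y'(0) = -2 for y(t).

Characteristic equation r² - 2r + 10 = 0 has discriminant (-2)² - 4·(10) = -36 < 0, so r = 1 ± 3i.
Hence y_h = C1*cos(3*t)*exp(t) + C2*exp(t)*sin(3*t).
Apply the initial conditions: y(0) = C1 = -1 and y'(0) = C1 + 3*C2 = -2. Solving gives C1 = -1, C2 = -1/3.

y = -cos(3*t)*exp(t) - exp(t)*sin(3*t)/3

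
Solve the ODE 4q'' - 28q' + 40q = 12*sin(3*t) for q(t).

Divide through by 4: q'' - 7q' + 10q = 3*sin(3*t).
Characteristic equation r² - 7r + 10 = 0 factors as (r - 5)(r - 2) = 0, so r = 5, 2.
Hence q_h = C1*exp(5*t) + C2*exp(2*t).
Try q_p = A*cos(3*t) + B*sin(3*t). Substituting and equating the coefficients of cos(3t) and sin(3t) gives A = 63/442, B = 3/442, so q_p = 3*sin(3*t)/442 + 63*cos(3*t)/442.

q = 3*sin(3*t)/442 + 63*cos(3*t)/442 + C1*exp(5*t) + C2*exp(2*t)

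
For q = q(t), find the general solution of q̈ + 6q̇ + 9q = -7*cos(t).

Characteristic equation r² + 6r + 9 = 0 has discriminant (6)² - 4·(9) = 0, so r = -3 is a repeated root.
Hence q_h = (C1 + C2*t)*exp(-3*t).
Try q_p = A*cos(t) + B*sin(t). Substituting and equating the coefficients of cos(t) and sin(t) gives A = -14/25, B = -21/50, so q_p = -21*sin(t)/50 - 14*cos(t)/25.

q = -21*sin(t)/50 - 14*cos(t)/25 + C1*exp(-3*t) + C2*t*exp(-3*t)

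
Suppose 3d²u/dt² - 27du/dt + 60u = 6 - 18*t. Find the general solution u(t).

u = -7/200 - 3*t/10 + C1*exp(5*t) + C2*exp(4*t)

Divide through by 3: u'' - 9u' + 20u = 2 - 6*t.
Characteristic equation r² - 9r + 20 = 0 factors as (r - 5)(r - 4) = 0, so r = 5, 4.
Hence u_h = C1*exp(5*t) + C2*exp(4*t).
For the particular solution try u_p = A0 + A1*t. Substituting and matching coefficients of each power of t gives A0 = -7/200, A1 = -3/10, so u_p = -7/200 - 3*t/10.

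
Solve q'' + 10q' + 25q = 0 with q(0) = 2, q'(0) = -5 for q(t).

Characteristic equation r² + 10r + 25 = 0 has discriminant (10)² - 4·(25) = 0, so r = -5 is a repeated root.
Hence q_h = (C1 + C2*t)*exp(-5*t).
Apply the initial conditions: q(0) = C1 = 2 and q'(0) = C2 - 5*C1 = -5. Solving gives C1 = 2, C2 = 5.

q = 2*exp(-5*t) + 5*t*exp(-5*t)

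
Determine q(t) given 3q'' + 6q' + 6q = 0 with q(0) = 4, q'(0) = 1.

Divide through by 3: q'' + 2q' + 2q = 0.
Characteristic equation r² + 2r + 2 = 0 has discriminant (2)² - 4·(2) = -4 < 0, so r = -1 ± i.
Hence q_h = C1*cos(t)*exp(-t) + C2*exp(-t)*sin(t).
Apply the initial conditions: q(0) = C1 = 4 and q'(0) = C2 - C1 = 1. Solving gives C1 = 4, C2 = 5.

q = 4*cos(t)*exp(-t) + 5*exp(-t)*sin(t)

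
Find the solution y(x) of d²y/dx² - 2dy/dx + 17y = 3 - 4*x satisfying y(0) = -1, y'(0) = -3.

y = 43/289 - 4*x/17 - 467*exp(x)*sin(4*x)/1156 - 332*cos(4*x)*exp(x)/289

Characteristic equation r² - 2r + 17 = 0 has discriminant (-2)² - 4·(17) = -64 < 0, so r = 1 ± 4i.
Hence y_h = C1*cos(4*x)*exp(x) + C2*exp(x)*sin(4*x).
For the particular solution try y_p = A0 + A1*x. Substituting and matching coefficients of each power of x gives A0 = 43/289, A1 = -4/17, so y_p = 43/289 - 4*x/17.
General solution: y = 43/289 - 4*x/17 + C1*cos(4*x)*exp(x) + C2*exp(x)*sin(4*x).
Apply the initial conditions: y(0) = 43/289 + C1 = -1 and y'(0) = -4/17 + C1 + 4*C2 = -3. Solving gives C1 = -332/289, C2 = -467/1156.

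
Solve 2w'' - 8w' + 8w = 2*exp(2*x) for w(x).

w = C1*exp(2*x) + x**2*exp(2*x)/2 + C2*x*exp(2*x)

Divide through by 2: w'' - 4w' + 4w = exp(2*x).
Characteristic equation r² - 4r + 4 = 0 has discriminant (-4)² - 4·(4) = 0, so r = 2 is a repeated root.
Hence w_h = (C1 + C2*x)*exp(2*x).
Since exp(2*x) solves the homogeneous equation (r = 2 is a root of multiplicity 2), multiply the trial by x^2. Try w_p = A*x^2*exp(2*x). Substituting into the equation and dividing by exp(2*x) gives A = 1/2, so w_p = x^2*exp(2*x)/2.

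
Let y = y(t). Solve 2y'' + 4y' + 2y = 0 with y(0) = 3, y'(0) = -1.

y = 3*exp(-t) + 2*t*exp(-t)

Divide through by 2: y'' + 2y' + y = 0.
Characteristic equation r² + 2r + 1 = 0 has discriminant (2)² - 4·(1) = 0, so r = -1 is a repeated root.
Hence y_h = (C1 + C2*t)*exp(-t).
Apply the initial conditions: y(0) = C1 = 3 and y'(0) = C2 - C1 = -1. Solving gives C1 = 3, C2 = 2.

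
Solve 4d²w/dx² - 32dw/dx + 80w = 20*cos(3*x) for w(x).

w = -120*sin(3*x)/697 + 55*cos(3*x)/697 + C1*cos(2*x)*exp(4*x) + C2*exp(4*x)*sin(2*x)

Divide through by 4: w'' - 8w' + 20w = 5*cos(3*x).
Characteristic equation r² - 8r + 20 = 0 has discriminant (-8)² - 4·(20) = -16 < 0, so r = 4 ± 2i.
Hence w_h = C1*cos(2*x)*exp(4*x) + C2*exp(4*x)*sin(2*x).
Try w_p = A*cos(3*x) + B*sin(3*x). Substituting and equating the coefficients of cos(3x) and sin(3x) gives A = 55/697, B = -120/697, so w_p = -120*sin(3*x)/697 + 55*cos(3*x)/697.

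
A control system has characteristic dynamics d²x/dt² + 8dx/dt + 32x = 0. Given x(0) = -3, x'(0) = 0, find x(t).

x = -3*cos(4*t)*exp(-4*t) - 3*exp(-4*t)*sin(4*t)

Characteristic equation r² + 8r + 32 = 0 has discriminant (8)² - 4·(32) = -64 < 0, so r = -4 ± 4i.
Hence x_h = C1*cos(4*t)*exp(-4*t) + C2*exp(-4*t)*sin(4*t).
Apply the initial conditions: x(0) = C1 = -3 and x'(0) = -4*C1 + 4*C2 = 0. Solving gives C1 = -3, C2 = -3.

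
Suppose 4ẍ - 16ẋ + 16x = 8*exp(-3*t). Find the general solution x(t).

x = 2*exp(-3*t)/25 + C1*exp(2*t) + C2*t*exp(2*t)

Divide through by 4: x'' - 4x' + 4x = 2*exp(-3*t).
Characteristic equation r² - 4r + 4 = 0 has discriminant (-4)² - 4·(4) = 0, so r = 2 is a repeated root.
Hence x_h = (C1 + C2*t)*exp(2*t).
Try x_p = A*exp(-3*t). Substituting into the equation and dividing by exp(-3*t) gives A = 2/25, so x_p = 2*exp(-3*t)/25.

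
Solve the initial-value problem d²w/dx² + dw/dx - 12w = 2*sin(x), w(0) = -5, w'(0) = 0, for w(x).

w = -257*exp(-4*x)/119 - 99*exp(3*x)/35 - 13*sin(x)/85 - cos(x)/85

Characteristic equation r² + r - 12 = 0 factors as (r - 3)(r + 4) = 0, so r = 3, -4.
Hence w_h = C1*exp(3*x) + C2*exp(-4*x).
Try w_p = A*cos(x) + B*sin(x). Substituting and equating the coefficients of cos(x) and sin(x) gives A = -1/85, B = -13/85, so w_p = -13*sin(x)/85 - cos(x)/85.
General solution: w = -13*sin(x)/85 - cos(x)/85 + C1*exp(3*x) + C2*exp(-4*x).
Apply the initial conditions: w(0) = -1/85 + C1 + C2 = -5 and w'(0) = -13/85 - 4*C2 + 3*C1 = 0. Solving gives C1 = -99/35, C2 = -257/119.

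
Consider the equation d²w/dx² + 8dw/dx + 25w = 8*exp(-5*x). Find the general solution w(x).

w = 4*exp(-5*x)/5 + C1*cos(3*x)*exp(-4*x) + C2*exp(-4*x)*sin(3*x)

Characteristic equation r² + 8r + 25 = 0 has discriminant (8)² - 4·(25) = -36 < 0, so r = -4 ± 3i.
Hence w_h = C1*cos(3*x)*exp(-4*x) + C2*exp(-4*x)*sin(3*x).
Try w_p = A*exp(-5*x). Substituting into the equation and dividing by exp(-5*x) gives A = 4/5, so w_p = 4*exp(-5*x)/5.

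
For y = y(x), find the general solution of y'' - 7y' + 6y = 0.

Characteristic equation r² - 7r + 6 = 0 factors as (r - 6)(r - 1) = 0, so r = 6, 1.
Hence y_h = C1*exp(6*x) + C2*exp(x).

y = C1*exp(6*x) + C2*exp(x)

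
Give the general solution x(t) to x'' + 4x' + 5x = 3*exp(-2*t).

Characteristic equation r² + 4r + 5 = 0 has discriminant (4)² - 4·(5) = -4 < 0, so r = -2 ± i.
Hence x_h = C1*cos(t)*exp(-2*t) + C2*exp(-2*t)*sin(t).
Try x_p = A*exp(-2*t). Substituting into the equation and dividing by exp(-2*t) gives A = 3, so x_p = 3*exp(-2*t).

x = 3*exp(-2*t) + C1*cos(t)*exp(-2*t) + C2*exp(-2*t)*sin(t)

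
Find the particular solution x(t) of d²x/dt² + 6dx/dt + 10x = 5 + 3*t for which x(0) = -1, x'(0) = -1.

Characteristic equation r² + 6r + 10 = 0 has discriminant (6)² - 4·(10) = -4 < 0, so r = -3 ± i.
Hence x_h = C1*cos(t)*exp(-3*t) + C2*exp(-3*t)*sin(t).
For the particular solution try x_p = A0 + A1*t. Substituting and matching coefficients of each power of t gives A0 = 8/25, A1 = 3/10, so x_p = 8/25 + 3*t/10.
General solution: x = 8/25 + 3*t/10 + C1*cos(t)*exp(-3*t) + C2*exp(-3*t)*sin(t).
Apply the initial conditions: x(0) = 8/25 + C1 = -1 and x'(0) = 3/10 + C2 - 3*C1 = -1. Solving gives C1 = -33/25, C2 = -263/50.

x = 8/25 + 3*t/10 - 263*exp(-3*t)*sin(t)/50 - 33*cos(t)*exp(-3*t)/25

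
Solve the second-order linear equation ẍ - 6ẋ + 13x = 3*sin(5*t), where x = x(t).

x = -sin(5*t)/29 + 5*cos(5*t)/58 + C1*cos(2*t)*exp(3*t) + C2*exp(3*t)*sin(2*t)

Characteristic equation r² - 6r + 13 = 0 has discriminant (-6)² - 4·(13) = -16 < 0, so r = 3 ± 2i.
Hence x_h = C1*cos(2*t)*exp(3*t) + C2*exp(3*t)*sin(2*t).
Try x_p = A*cos(5*t) + B*sin(5*t). Substituting and equating the coefficients of cos(5t) and sin(5t) gives A = 5/58, B = -1/29, so x_p = -sin(5*t)/29 + 5*cos(5*t)/58.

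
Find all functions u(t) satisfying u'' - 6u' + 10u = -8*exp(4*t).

Characteristic equation r² - 6r + 10 = 0 has discriminant (-6)² - 4·(10) = -4 < 0, so r = 3 ± i.
Hence u_h = C1*cos(t)*exp(3*t) + C2*exp(3*t)*sin(t).
Try u_p = A*exp(4*t). Substituting into the equation and dividing by exp(4*t) gives A = -4, so u_p = -4*exp(4*t).

u = -4*exp(4*t) + C1*cos(t)*exp(3*t) + C2*exp(3*t)*sin(t)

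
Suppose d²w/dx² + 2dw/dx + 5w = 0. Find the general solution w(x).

w = C1*cos(2*x)*exp(-x) + C2*exp(-x)*sin(2*x)

Characteristic equation r² + 2r + 5 = 0 has discriminant (2)² - 4·(5) = -16 < 0, so r = -1 ± 2i.
Hence w_h = C1*cos(2*x)*exp(-x) + C2*exp(-x)*sin(2*x).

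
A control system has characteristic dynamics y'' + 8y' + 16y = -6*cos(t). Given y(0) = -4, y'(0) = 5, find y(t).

Characteristic equation r² + 8r + 16 = 0 has discriminant (8)² - 4·(16) = 0, so r = -4 is a repeated root.
Hence y_h = (C1 + C2*t)*exp(-4*t).
Try y_p = A*cos(t) + B*sin(t). Substituting and equating the coefficients of cos(t) and sin(t) gives A = -90/289, B = -48/289, so y_p = -90*cos(t)/289 - 48*sin(t)/289.
General solution: y = -90*cos(t)/289 - 48*sin(t)/289 + C1*exp(-4*t) + C2*t*exp(-4*t).
Apply the initial conditions: y(0) = -90/289 + C1 = -4 and y'(0) = -48/289 + C2 - 4*C1 = 5. Solving gives C1 = -1066/289, C2 = -163/17.

y = -1066*exp(-4*t)/289 - 90*cos(t)/289 - 48*sin(t)/289 - 163*t*exp(-4*t)/17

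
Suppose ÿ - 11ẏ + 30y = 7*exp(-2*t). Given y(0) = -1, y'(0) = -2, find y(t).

Characteristic equation r² - 11r + 30 = 0 factors as (r - 5)(r - 6) = 0, so r = 5, 6.
Hence y_h = C1*exp(5*t) + C2*exp(6*t).
Try y_p = A*exp(-2*t). Substituting into the equation and dividing by exp(-2*t) gives A = 1/8, so y_p = exp(-2*t)/8.
General solution: y = exp(-2*t)/8 + C1*exp(5*t) + C2*exp(6*t).
Apply the initial conditions: y(0) = 1/8 + C1 + C2 = -1 and y'(0) = -1/4 + 5*C1 + 6*C2 = -2. Solving gives C1 = -5, C2 = 31/8.

y = -5*exp(5*t) + exp(-2*t)/8 + 31*exp(6*t)/8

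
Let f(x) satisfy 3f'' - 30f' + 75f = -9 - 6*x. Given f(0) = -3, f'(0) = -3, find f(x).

Divide through by 3: f'' - 10f' + 25f = -3 - 2*x.
Characteristic equation r² - 10r + 25 = 0 has discriminant (-10)² - 4·(25) = 0, so r = 5 is a repeated root.
Hence f_h = (C1 + C2*x)*exp(5*x).
For the particular solution try f_p = A0 + A1*x. Substituting and matching coefficients of each power of x gives A0 = -19/125, A1 = -2/25, so f_p = -19/125 - 2*x/25.
General solution: f = -19/125 - 2*x/25 + C1*exp(5*x) + C2*x*exp(5*x).
Apply the initial conditions: f(0) = -19/125 + C1 = -3 and f'(0) = -2/25 + C2 + 5*C1 = -3. Solving gives C1 = -356/125, C2 = 283/25.

f = -19/125 - 356*exp(5*x)/125 - 2*x/25 + 283*x*exp(5*x)/25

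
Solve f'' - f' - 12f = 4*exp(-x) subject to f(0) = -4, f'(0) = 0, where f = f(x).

Characteristic equation r² - r - 12 = 0 factors as (r - 4)(r + 3) = 0, so r = 4, -3.
Hence f_h = C1*exp(4*x) + C2*exp(-3*x).
Try f_p = A*exp(-x). Substituting into the equation and dividing by exp(-x) gives A = -2/5, so f_p = -2*exp(-x)/5.
General solution: f = -2*exp(-x)/5 + C1*exp(4*x) + C2*exp(-3*x).
Apply the initial conditions: f(0) = -2/5 + C1 + C2 = -4 and f'(0) = 2/5 - 3*C2 + 4*C1 = 0. Solving gives C1 = -8/5, C2 = -2.

f = -2*exp(-3*x) - 8*exp(4*x)/5 - 2*exp(-x)/5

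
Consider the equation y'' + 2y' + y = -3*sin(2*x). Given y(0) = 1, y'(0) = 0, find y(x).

Characteristic equation r² + 2r + 1 = 0 has discriminant (2)² - 4·(1) = 0, so r = -1 is a repeated root.
Hence y_h = (C1 + C2*x)*exp(-x).
Try y_p = A*cos(2*x) + B*sin(2*x). Substituting and equating the coefficients of cos(2x) and sin(2x) gives A = 12/25, B = 9/25, so y_p = 9*sin(2*x)/25 + 12*cos(2*x)/25.
General solution: y = 9*sin(2*x)/25 + 12*cos(2*x)/25 + C1*exp(-x) + C2*x*exp(-x).
Apply the initial conditions: y(0) = 12/25 + C1 = 1 and y'(0) = 18/25 + C2 - C1 = 0. Solving gives C1 = 13/25, C2 = -1/5.

y = 9*sin(2*x)/25 + 12*cos(2*x)/25 + 13*exp(-x)/25 - x*exp(-x)/5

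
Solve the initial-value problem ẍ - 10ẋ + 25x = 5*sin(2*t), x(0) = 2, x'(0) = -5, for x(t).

x = 100*cos(2*t)/841 + 105*sin(2*t)/841 + 1582*exp(5*t)/841 - 425*t*exp(5*t)/29

Characteristic equation r² - 10r + 25 = 0 has discriminant (-10)² - 4·(25) = 0, so r = 5 is a repeated root.
Hence x_h = (C1 + C2*t)*exp(5*t).
Try x_p = A*cos(2*t) + B*sin(2*t). Substituting and equating the coefficients of cos(2t) and sin(2t) gives A = 100/841, B = 105/841, so x_p = 100*cos(2*t)/841 + 105*sin(2*t)/841.
General solution: x = 100*cos(2*t)/841 + 105*sin(2*t)/841 + C1*exp(5*t) + C2*t*exp(5*t).
Apply the initial conditions: x(0) = 100/841 + C1 = 2 and x'(0) = 210/841 + C2 + 5*C1 = -5. Solving gives C1 = 1582/841, C2 = -425/29.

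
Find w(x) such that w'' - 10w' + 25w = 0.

Characteristic equation r² - 10r + 25 = 0 has discriminant (-10)² - 4·(25) = 0, so r = 5 is a repeated root.
Hence w_h = (C1 + C2*x)*exp(5*x).

w = C1*exp(5*x) + C2*x*exp(5*x)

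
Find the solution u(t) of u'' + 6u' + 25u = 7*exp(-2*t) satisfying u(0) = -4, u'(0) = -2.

Characteristic equation r² + 6r + 25 = 0 has discriminant (6)² - 4·(25) = -64 < 0, so r = -3 ± 4i.
Hence u_h = C1*cos(4*t)*exp(-3*t) + C2*exp(-3*t)*sin(4*t).
Try u_p = A*exp(-2*t). Substituting into the equation and dividing by exp(-2*t) gives A = 7/17, so u_p = 7*exp(-2*t)/17.
General solution: u = 7*exp(-2*t)/17 + C1*cos(4*t)*exp(-3*t) + C2*exp(-3*t)*sin(4*t).
Apply the initial conditions: u(0) = 7/17 + C1 = -4 and u'(0) = -14/17 - 3*C1 + 4*C2 = -2. Solving gives C1 = -75/17, C2 = -245/68.

u = 7*exp(-2*t)/17 - 245*exp(-3*t)*sin(4*t)/68 - 75*cos(4*t)*exp(-3*t)/17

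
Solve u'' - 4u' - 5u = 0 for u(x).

u = C1*exp(5*x) + C2*exp(-x)

Characteristic equation r² - 4r - 5 = 0 factors as (r - 5)(r + 1) = 0, so r = 5, -1.
Hence u_h = C1*exp(5*x) + C2*exp(-x).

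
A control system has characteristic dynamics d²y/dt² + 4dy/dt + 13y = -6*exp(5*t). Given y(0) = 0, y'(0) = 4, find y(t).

Characteristic equation r² + 4r + 13 = 0 has discriminant (4)² - 4·(13) = -36 < 0, so r = -2 ± 3i.
Hence y_h = C1*cos(3*t)*exp(-2*t) + C2*exp(-2*t)*sin(3*t).
Try y_p = A*exp(5*t). Substituting into the equation and dividing by exp(5*t) gives A = -3/29, so y_p = -3*exp(5*t)/29.
General solution: y = -3*exp(5*t)/29 + C1*cos(3*t)*exp(-2*t) + C2*exp(-2*t)*sin(3*t).
Apply the initial conditions: y(0) = -3/29 + C1 = 0 and y'(0) = -15/29 - 2*C1 + 3*C2 = 4. Solving gives C1 = 3/29, C2 = 137/87.

y = -3*exp(5*t)/29 + 3*cos(3*t)*exp(-2*t)/29 + 137*exp(-2*t)*sin(3*t)/87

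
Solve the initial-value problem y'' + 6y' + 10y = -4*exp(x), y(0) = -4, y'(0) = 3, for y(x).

y = -4*exp(x)/17 - 137*exp(-3*x)*sin(x)/17 - 64*cos(x)*exp(-3*x)/17

Characteristic equation r² + 6r + 10 = 0 has discriminant (6)² - 4·(10) = -4 < 0, so r = -3 ± i.
Hence y_h = C1*cos(x)*exp(-3*x) + C2*exp(-3*x)*sin(x).
Try y_p = A*exp(x). Substituting into the equation and dividing by exp(x) gives A = -4/17, so y_p = -4*exp(x)/17.
General solution: y = -4*exp(x)/17 + C1*cos(x)*exp(-3*x) + C2*exp(-3*x)*sin(x).
Apply the initial conditions: y(0) = -4/17 + C1 = -4 and y'(0) = -4/17 + C2 - 3*C1 = 3. Solving gives C1 = -64/17, C2 = -137/17.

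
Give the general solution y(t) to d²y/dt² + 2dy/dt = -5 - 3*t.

Characteristic equation r² + 2r = 0 factors as (r + 2)r = 0, so r = -2, 0.
Hence y_h = C1*exp(-2*t) + C2.
Since 0 is a characteristic root (multiplicity 1), multiply the polynomial trial by t: try y_p = t*(A0 + A1*t). Substituting and matching coefficients of each power of t gives A0 = -7/4, A1 = -3/4, so y_p = -7*t/4 - 3*t^2/4.

y = C2 - 7*t/4 - 3*t**2/4 + C1*exp(-2*t)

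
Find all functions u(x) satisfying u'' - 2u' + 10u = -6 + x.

Characteristic equation r² - 2r + 10 = 0 has discriminant (-2)² - 4·(10) = -36 < 0, so r = 1 ± 3i.
Hence u_h = C1*cos(3*x)*exp(x) + C2*exp(x)*sin(3*x).
For the particular solution try u_p = A0 + A1*x. Substituting and matching coefficients of each power of x gives A0 = -29/50, A1 = 1/10, so u_p = -29/50 + x/10.

u = -29/50 + x/10 + C1*cos(3*x)*exp(x) + C2*exp(x)*sin(3*x)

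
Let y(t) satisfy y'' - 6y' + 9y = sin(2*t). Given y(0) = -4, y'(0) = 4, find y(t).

y = -688*exp(3*t)/169 + 5*sin(2*t)/169 + 12*cos(2*t)/169 + 210*t*exp(3*t)/13

Characteristic equation r² - 6r + 9 = 0 has discriminant (-6)² - 4·(9) = 0, so r = 3 is a repeated root.
Hence y_h = (C1 + C2*t)*exp(3*t).
Try y_p = A*cos(2*t) + B*sin(2*t). Substituting and equating the coefficients of cos(2t) and sin(2t) gives A = 12/169, B = 5/169, so y_p = 5*sin(2*t)/169 + 12*cos(2*t)/169.
General solution: y = 5*sin(2*t)/169 + 12*cos(2*t)/169 + C1*exp(3*t) + C2*t*exp(3*t).
Apply the initial conditions: y(0) = 12/169 + C1 = -4 and y'(0) = 10/169 + C2 + 3*C1 = 4. Solving gives C1 = -688/169, C2 = 210/13.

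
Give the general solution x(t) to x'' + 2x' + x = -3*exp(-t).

Characteristic equation r² + 2r + 1 = 0 has discriminant (2)² - 4·(1) = 0, so r = -1 is a repeated root.
Hence x_h = (C1 + C2*t)*exp(-t).
Since exp(-t) solves the homogeneous equation (r = -1 is a root of multiplicity 2), multiply the trial by t^2. Try x_p = A*t^2*exp(-t). Substituting into the equation and dividing by exp(-t) gives A = -3/2, so x_p = -3*t^2*exp(-t)/2.

x = C1*exp(-t) - 3*t**2*exp(-t)/2 + C2*t*exp(-t)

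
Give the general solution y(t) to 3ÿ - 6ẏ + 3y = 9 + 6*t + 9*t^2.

Divide through by 3: y'' - 2y' + y = 3 + 2*t + 3*t^2.
Characteristic equation r² - 2r + 1 = 0 has discriminant (-2)² - 4·(1) = 0, so r = 1 is a repeated root.
Hence y_h = (C1 + C2*t)*exp(t).
For the particular solution try y_p = A0 + A1*t + A2*t^2. Substituting and matching coefficients of each power of t gives A0 = 25, A1 = 14, A2 = 3, so y_p = 25 + 3*t^2 + 14*t.

y = 25 + 3*t**2 + 14*t + C1*exp(t) + C2*t*exp(t)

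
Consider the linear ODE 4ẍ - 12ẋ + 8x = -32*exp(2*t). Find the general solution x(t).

Divide through by 4: x'' - 3x' + 2x = -8*exp(2*t).
Characteristic equation r² - 3r + 2 = 0 factors as (r - 2)(r - 1) = 0, so r = 2, 1.
Hence x_h = C1*exp(2*t) + C2*exp(t).
Since exp(2*t) solves the homogeneous equation (r = 2 is a root of multiplicity 1), multiply the trial by t. Try x_p = A*t*exp(2*t). Substituting into the equation and dividing by exp(2*t) gives A = -8, so x_p = -8*t*exp(2*t).

x = C1*exp(2*t) + C2*exp(t) - 8*t*exp(2*t)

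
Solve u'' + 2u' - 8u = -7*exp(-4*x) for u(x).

Characteristic equation r² + 2r - 8 = 0 factors as (r + 4)(r - 2) = 0, so r = -4, 2.
Hence u_h = C1*exp(-4*x) + C2*exp(2*x).
Since exp(-4*x) solves the homogeneous equation (r = -4 is a root of multiplicity 1), multiply the trial by x. Try u_p = A*x*exp(-4*x). Substituting into the equation and dividing by exp(-4*x) gives A = 7/6, so u_p = 7*x*exp(-4*x)/6.

u = C1*exp(-4*x) + C2*exp(2*x) + 7*x*exp(-4*x)/6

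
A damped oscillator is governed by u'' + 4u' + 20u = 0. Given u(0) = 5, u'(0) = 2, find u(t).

Characteristic equation r² + 4r + 20 = 0 has discriminant (4)² - 4·(20) = -64 < 0, so r = -2 ± 4i.
Hence u_h = C1*cos(4*t)*exp(-2*t) + C2*exp(-2*t)*sin(4*t).
Apply the initial conditions: u(0) = C1 = 5 and u'(0) = -2*C1 + 4*C2 = 2. Solving gives C1 = 5, C2 = 3.

u = 3*exp(-2*t)*sin(4*t) + 5*cos(4*t)*exp(-2*t)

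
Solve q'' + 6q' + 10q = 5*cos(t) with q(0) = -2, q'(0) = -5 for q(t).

q = 5*cos(t)/13 + 10*sin(t)/39 - 484*exp(-3*t)*sin(t)/39 - 31*cos(t)*exp(-3*t)/13

Characteristic equation r² + 6r + 10 = 0 has discriminant (6)² - 4·(10) = -4 < 0, so r = -3 ± i.
Hence q_h = C1*cos(t)*exp(-3*t) + C2*exp(-3*t)*sin(t).
Try q_p = A*cos(t) + B*sin(t). Substituting and equating the coefficients of cos(t) and sin(t) gives A = 5/13, B = 10/39, so q_p = 5*cos(t)/13 + 10*sin(t)/39.
General solution: q = 5*cos(t)/13 + 10*sin(t)/39 + C1*cos(t)*exp(-3*t) + C2*exp(-3*t)*sin(t).
Apply the initial conditions: q(0) = 5/13 + C1 = -2 and q'(0) = 10/39 + C2 - 3*C1 = -5. Solving gives C1 = -31/13, C2 = -484/39.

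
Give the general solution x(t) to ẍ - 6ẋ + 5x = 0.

Characteristic equation r² - 6r + 5 = 0 factors as (r - 5)(r - 1) = 0, so r = 5, 1.
Hence x_h = C1*exp(5*t) + C2*exp(t).

x = C1*exp(5*t) + C2*exp(t)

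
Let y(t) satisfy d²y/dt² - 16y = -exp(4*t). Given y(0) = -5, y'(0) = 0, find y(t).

Characteristic equation r² - 16 = 0 factors as (r + 4)(r - 4) = 0, so r = -4, 4.
Hence y_h = C1*exp(-4*t) + C2*exp(4*t).
Since exp(4*t) solves the homogeneous equation (r = 4 is a root of multiplicity 1), multiply the trial by t. Try y_p = A*t*exp(4*t). Substituting into the equation and dividing by exp(4*t) gives A = -1/8, so y_p = -t*exp(4*t)/8.
General solution: y = C1*exp(-4*t) + C2*exp(4*t) - t*exp(4*t)/8.
Apply the initial conditions: y(0) = C1 + C2 = -5 and y'(0) = -1/8 - 4*C1 + 4*C2 = 0. Solving gives C1 = -161/64, C2 = -159/64.

y = -161*exp(-4*t)/64 - 159*exp(4*t)/64 - t*exp(4*t)/8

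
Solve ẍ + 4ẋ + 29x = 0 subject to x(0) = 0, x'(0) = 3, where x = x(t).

x = 3*exp(-2*t)*sin(5*t)/5

Characteristic equation r² + 4r + 29 = 0 has discriminant (4)² - 4·(29) = -100 < 0, so r = -2 ± 5i.
Hence x_h = C1*cos(5*t)*exp(-2*t) + C2*exp(-2*t)*sin(5*t).
Apply the initial conditions: x(0) = C1 = 0 and x'(0) = -2*C1 + 5*C2 = 3. Solving gives C1 = 0, C2 = 3/5.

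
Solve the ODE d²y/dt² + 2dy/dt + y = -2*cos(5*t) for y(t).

Characteristic equation r² + 2r + 1 = 0 has discriminant (2)² - 4·(1) = 0, so r = -1 is a repeated root.
Hence y_h = (C1 + C2*t)*exp(-t).
Try y_p = A*cos(5*t) + B*sin(5*t). Substituting and equating the coefficients of cos(5t) and sin(5t) gives A = 12/169, B = -5/169, so y_p = -5*sin(5*t)/169 + 12*cos(5*t)/169.

y = -5*sin(5*t)/169 + 12*cos(5*t)/169 + C1*exp(-t) + C2*t*exp(-t)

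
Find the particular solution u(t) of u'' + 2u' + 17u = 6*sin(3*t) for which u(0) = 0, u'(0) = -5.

u = -9*cos(3*t)/25 + 12*sin(3*t)/25 - 38*exp(-t)*sin(4*t)/25 + 9*cos(4*t)*exp(-t)/25

Characteristic equation r² + 2r + 17 = 0 has discriminant (2)² - 4·(17) = -64 < 0, so r = -1 ± 4i.
Hence u_h = C1*cos(4*t)*exp(-t) + C2*exp(-t)*sin(4*t).
Try u_p = A*cos(3*t) + B*sin(3*t). Substituting and equating the coefficients of cos(3t) and sin(3t) gives A = -9/25, B = 12/25, so u_p = -9*cos(3*t)/25 + 12*sin(3*t)/25.
General solution: u = -9*cos(3*t)/25 + 12*sin(3*t)/25 + C1*cos(4*t)*exp(-t) + C2*exp(-t)*sin(4*t).
Apply the initial conditions: u(0) = -9/25 + C1 = 0 and u'(0) = 36/25 - C1 + 4*C2 = -5. Solving gives C1 = 9/25, C2 = -38/25.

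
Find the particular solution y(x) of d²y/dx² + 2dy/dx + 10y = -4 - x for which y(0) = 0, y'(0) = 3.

y = -19/50 - x/10 + 19*cos(3*x)*exp(-x)/50 + 29*exp(-x)*sin(3*x)/25

Characteristic equation r² + 2r + 10 = 0 has discriminant (2)² - 4·(10) = -36 < 0, so r = -1 ± 3i.
Hence y_h = C1*cos(3*x)*exp(-x) + C2*exp(-x)*sin(3*x).
For the particular solution try y_p = A0 + A1*x. Substituting and matching coefficients of each power of x gives A0 = -19/50, A1 = -1/10, so y_p = -19/50 - x/10.
General solution: y = -19/50 - x/10 + C1*cos(3*x)*exp(-x) + C2*exp(-x)*sin(3*x).
Apply the initial conditions: y(0) = -19/50 + C1 = 0 and y'(0) = -1/10 - C1 + 3*C2 = 3. Solving gives C1 = 19/50, C2 = 29/25.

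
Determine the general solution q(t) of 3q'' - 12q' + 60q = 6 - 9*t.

Divide through by 3: q'' - 4q' + 20q = 2 - 3*t.
Characteristic equation r² - 4r + 20 = 0 has discriminant (-4)² - 4·(20) = -64 < 0, so r = 2 ± 4i.
Hence q_h = C1*cos(4*t)*exp(2*t) + C2*exp(2*t)*sin(4*t).
For the particular solution try q_p = A0 + A1*t. Substituting and matching coefficients of each power of t gives A0 = 7/100, A1 = -3/20, so q_p = 7/100 - 3*t/20.

q = 7/100 - 3*t/20 + C1*cos(4*t)*exp(2*t) + C2*exp(2*t)*sin(4*t)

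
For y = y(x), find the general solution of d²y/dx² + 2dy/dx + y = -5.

Characteristic equation r² + 2r + 1 = 0 has discriminant (2)² - 4·(1) = 0, so r = -1 is a repeated root.
Hence y_h = (C1 + C2*x)*exp(-x).
For the particular solution try y_p = A0. Substituting and matching coefficients of each power of x gives A0 = -5, so y_p = -5.

y = -5 + C1*exp(-x) + C2*x*exp(-x)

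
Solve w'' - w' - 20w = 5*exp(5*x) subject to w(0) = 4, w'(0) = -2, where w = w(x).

Characteristic equation r² - r - 20 = 0 factors as (r + 4)(r - 5) = 0, so r = -4, 5.
Hence w_h = C1*exp(-4*x) + C2*exp(5*x).
Since exp(5*x) solves the homogeneous equation (r = 5 is a root of multiplicity 1), multiply the trial by x. Try w_p = A*x*exp(5*x). Substituting into the equation and dividing by exp(5*x) gives A = 5/9, so w_p = 5*x*exp(5*x)/9.
General solution: w = C1*exp(-4*x) + C2*exp(5*x) + 5*x*exp(5*x)/9.
Apply the initial conditions: w(0) = C1 + C2 = 4 and w'(0) = 5/9 - 4*C1 + 5*C2 = -2. Solving gives C1 = 203/81, C2 = 121/81.

w = 121*exp(5*x)/81 + 203*exp(-4*x)/81 + 5*x*exp(5*x)/9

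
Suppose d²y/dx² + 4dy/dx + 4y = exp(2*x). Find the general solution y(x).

Characteristic equation r² + 4r + 4 = 0 has discriminant (4)² - 4·(4) = 0, so r = -2 is a repeated root.
Hence y_h = (C1 + C2*x)*exp(-2*x).
Try y_p = A*exp(2*x). Substituting into the equation and dividing by exp(2*x) gives A = 1/16, so y_p = exp(2*x)/16.

y = exp(2*x)/16 + C1*exp(-2*x) + C2*x*exp(-2*x)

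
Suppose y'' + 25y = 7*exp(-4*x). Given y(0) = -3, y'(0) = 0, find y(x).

y = -130*cos(5*x)/41 + 7*exp(-4*x)/41 + 28*sin(5*x)/205

Characteristic equation r² + 25 = 0 has discriminant (0)² - 4·(25) = -100 < 0, so r = ± 5i.
Hence y_h = C1*cos(5*x) + C2*sin(5*x).
Try y_p = A*exp(-4*x). Substituting into the equation and dividing by exp(-4*x) gives A = 7/41, so y_p = 7*exp(-4*x)/41.
General solution: y = 7*exp(-4*x)/41 + C1*cos(5*x) + C2*sin(5*x).
Apply the initial conditions: y(0) = 7/41 + C1 = -3 and y'(0) = -28/41 + 5*C2 = 0. Solving gives C1 = -130/41, C2 = 28/205.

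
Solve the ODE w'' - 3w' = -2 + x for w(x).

Characteristic equation r² - 3r = 0 factors as (r - 3)r = 0, so r = 3, 0.
Hence w_h = C1*exp(3*x) + C2.
Since 0 is a characteristic root (multiplicity 1), multiply the polynomial trial by x: try w_p = x*(A0 + A1*x). Substituting and matching coefficients of each power of x gives A0 = 5/9, A1 = -1/6, so w_p = -x^2/6 + 5*x/9.

w = C2 - x**2/6 + 5*x/9 + C1*exp(3*x)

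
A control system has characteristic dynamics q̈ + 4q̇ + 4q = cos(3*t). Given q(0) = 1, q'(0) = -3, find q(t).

q = -5*cos(3*t)/169 + 12*sin(3*t)/169 + 174*exp(-2*t)/169 - 15*t*exp(-2*t)/13

Characteristic equation r² + 4r + 4 = 0 has discriminant (4)² - 4·(4) = 0, so r = -2 is a repeated root.
Hence q_h = (C1 + C2*t)*exp(-2*t).
Try q_p = A*cos(3*t) + B*sin(3*t). Substituting and equating the coefficients of cos(3t) and sin(3t) gives A = -5/169, B = 12/169, so q_p = -5*cos(3*t)/169 + 12*sin(3*t)/169.
General solution: q = -5*cos(3*t)/169 + 12*sin(3*t)/169 + C1*exp(-2*t) + C2*t*exp(-2*t).
Apply the initial conditions: q(0) = -5/169 + C1 = 1 and q'(0) = 36/169 + C2 - 2*C1 = -3. Solving gives C1 = 174/169, C2 = -15/13.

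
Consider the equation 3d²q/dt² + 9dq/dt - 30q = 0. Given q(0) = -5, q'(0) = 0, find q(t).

Divide through by 3: q'' + 3q' - 10q = 0.
Characteristic equation r² + 3r - 10 = 0 factors as (r + 5)(r - 2) = 0, so r = -5, 2.
Hence q_h = C1*exp(-5*t) + C2*exp(2*t).
Apply the initial conditions: q(0) = C1 + C2 = -5 and q'(0) = -5*C1 + 2*C2 = 0. Solving gives C1 = -10/7, C2 = -25/7.

q = -25*exp(2*t)/7 - 10*exp(-5*t)/7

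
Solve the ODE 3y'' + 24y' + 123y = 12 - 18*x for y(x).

y = 212/1681 - 6*x/41 + C1*cos(5*x)*exp(-4*x) + C2*exp(-4*x)*sin(5*x)

Divide through by 3: y'' + 8y' + 41y = 4 - 6*x.
Characteristic equation r² + 8r + 41 = 0 has discriminant (8)² - 4·(41) = -100 < 0, so r = -4 ± 5i.
Hence y_h = C1*cos(5*x)*exp(-4*x) + C2*exp(-4*x)*sin(5*x).
For the particular solution try y_p = A0 + A1*x. Substituting and matching coefficients of each power of x gives A0 = 212/1681, A1 = -6/41, so y_p = 212/1681 - 6*x/41.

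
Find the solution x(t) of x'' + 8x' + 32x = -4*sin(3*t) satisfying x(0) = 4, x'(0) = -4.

x = -92*sin(3*t)/1105 + 96*cos(3*t)/1105 + 3288*exp(-4*t)*sin(4*t)/1105 + 4324*cos(4*t)*exp(-4*t)/1105

Characteristic equation r² + 8r + 32 = 0 has discriminant (8)² - 4·(32) = -64 < 0, so r = -4 ± 4i.
Hence x_h = C1*cos(4*t)*exp(-4*t) + C2*exp(-4*t)*sin(4*t).
Try x_p = A*cos(3*t) + B*sin(3*t). Substituting and equating the coefficients of cos(3t) and sin(3t) gives A = 96/1105, B = -92/1105, so x_p = -92*sin(3*t)/1105 + 96*cos(3*t)/1105.
General solution: x = -92*sin(3*t)/1105 + 96*cos(3*t)/1105 + C1*cos(4*t)*exp(-4*t) + C2*exp(-4*t)*sin(4*t).
Apply the initial conditions: x(0) = 96/1105 + C1 = 4 and x'(0) = -276/1105 - 4*C1 + 4*C2 = -4. Solving gives C1 = 4324/1105, C2 = 3288/1105.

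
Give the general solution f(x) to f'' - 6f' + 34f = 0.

Characteristic equation r² - 6r + 34 = 0 has discriminant (-6)² - 4·(34) = -100 < 0, so r = 3 ± 5i.
Hence f_h = C1*cos(5*x)*exp(3*x) + C2*exp(3*x)*sin(5*x).

f = C1*cos(5*x)*exp(3*x) + C2*exp(3*x)*sin(5*x)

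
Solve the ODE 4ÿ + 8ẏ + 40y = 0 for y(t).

y = C1*cos(3*t)*exp(-t) + C2*exp(-t)*sin(3*t)

Divide through by 4: y'' + 2y' + 10y = 0.
Characteristic equation r² + 2r + 10 = 0 has discriminant (2)² - 4·(10) = -36 < 0, so r = -1 ± 3i.
Hence y_h = C1*cos(3*t)*exp(-t) + C2*exp(-t)*sin(3*t).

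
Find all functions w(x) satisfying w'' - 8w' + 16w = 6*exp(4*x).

Characteristic equation r² - 8r + 16 = 0 has discriminant (-8)² - 4·(16) = 0, so r = 4 is a repeated root.
Hence w_h = (C1 + C2*x)*exp(4*x).
Since exp(4*x) solves the homogeneous equation (r = 4 is a root of multiplicity 2), multiply the trial by x^2. Try w_p = A*x^2*exp(4*x). Substituting into the equation and dividing by exp(4*x) gives A = 3, so w_p = 3*x^2*exp(4*x).

w = C1*exp(4*x) + 3*x**2*exp(4*x) + C2*x*exp(4*x)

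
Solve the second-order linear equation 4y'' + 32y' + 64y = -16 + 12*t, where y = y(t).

Divide through by 4: y'' + 8y' + 16y = -4 + 3*t.
Characteristic equation r² + 8r + 16 = 0 has discriminant (8)² - 4·(16) = 0, so r = -4 is a repeated root.
Hence y_h = (C1 + C2*t)*exp(-4*t).
For the particular solution try y_p = A0 + A1*t. Substituting and matching coefficients of each power of t gives A0 = -11/32, A1 = 3/16, so y_p = -11/32 + 3*t/16.

y = -11/32 + 3*t/16 + C1*exp(-4*t) + C2*t*exp(-4*t)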